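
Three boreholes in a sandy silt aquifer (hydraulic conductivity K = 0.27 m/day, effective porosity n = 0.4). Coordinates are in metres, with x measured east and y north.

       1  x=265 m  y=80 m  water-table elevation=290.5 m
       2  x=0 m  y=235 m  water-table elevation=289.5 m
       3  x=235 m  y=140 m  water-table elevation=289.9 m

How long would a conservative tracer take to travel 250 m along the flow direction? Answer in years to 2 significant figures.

With h = a·x + b·y + c and 1 as origin, the differences give:
  (-265)·a + 155·b = -1.0
  (-30)·a + 60·b = -0.6
Eliminate b (×60 and ×155, subtract): -11250·a = 33.00 → a = ∂h/∂x = -0.002933
Back-substitute: b = ∂h/∂y = -0.01147.
|∇h| = √(-0.002933² + -0.01147²) = 0.01184
Seepage velocity v = K·i/n = 0.27 × 0.01184 / 0.4 = 0.007992 m/day.
t = 250 / 0.007992 = 3.128e+04 days = 85.6 years.

86 years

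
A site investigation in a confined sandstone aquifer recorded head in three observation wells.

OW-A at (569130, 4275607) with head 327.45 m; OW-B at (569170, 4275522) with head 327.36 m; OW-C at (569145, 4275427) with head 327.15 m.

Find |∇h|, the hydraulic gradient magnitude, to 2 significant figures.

Taking OW-A as reference: OW-B−OW-A = (40, -85, -0.09); OW-C−OW-A = (15, -180, -0.30).
Solve a·Δx + b·Δy = Δh: det = 40·(-180) − 15·(-85) = -5925.
∂h/∂x = [(-0.09)·(-180) − (-0.30)·(-85)] / -5925 = +0.001570
∂h/∂y = [40·(-0.30) − 15·(-0.09)] / -5925 = +0.001797
|∇h| = √(0.001570² + 0.001797²) = 0.002386

0.0024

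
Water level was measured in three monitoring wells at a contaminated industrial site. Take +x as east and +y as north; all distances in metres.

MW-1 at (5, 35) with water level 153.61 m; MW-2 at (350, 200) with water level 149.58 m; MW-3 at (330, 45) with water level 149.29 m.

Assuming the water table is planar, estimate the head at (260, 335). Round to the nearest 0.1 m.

Three-point gradient (reference MW-1): Δ to MW-2 = (345, 165, -4.03), Δ to MW-3 = (325, 10, -4.32).
∂h/∂x = -0.01340, ∂h/∂y = +0.003600 (det = -50175).
h(260, 335) = 153.61 + (-0.01340)·(255) + (+0.003600)·(300) = 153.61 -3.418 +1.080 = 151.272 m.

151.3 m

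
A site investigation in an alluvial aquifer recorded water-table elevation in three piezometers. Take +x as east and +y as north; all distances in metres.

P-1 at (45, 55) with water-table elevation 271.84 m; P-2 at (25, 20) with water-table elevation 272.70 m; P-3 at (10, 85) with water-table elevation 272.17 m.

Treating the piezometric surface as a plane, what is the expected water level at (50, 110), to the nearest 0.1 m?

Three-point gradient (reference P-1): Δ to P-2 = (-20, -35, +0.86), Δ to P-3 = (-35, 30, +0.33).
∂h/∂x = -0.02047, ∂h/∂y = -0.01288 (det = -1825).
h(50, 110) = 271.84 + (-0.02047)·(5) + (-0.01288)·(55) = 271.84 -0.102 -0.708 = 271.029 m.

271.0 m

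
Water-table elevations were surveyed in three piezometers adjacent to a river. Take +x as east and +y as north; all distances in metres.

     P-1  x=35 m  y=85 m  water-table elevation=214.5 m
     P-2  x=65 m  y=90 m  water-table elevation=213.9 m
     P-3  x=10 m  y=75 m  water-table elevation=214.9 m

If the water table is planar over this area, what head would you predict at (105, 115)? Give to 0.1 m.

213.4 m

With h = a·x + b·y + c and P-1 as origin, the differences give:
  30·a + 5·b = -0.6
  (-25)·a + (-10)·b = +0.4
Eliminate b (×(-10) and ×5, subtract): -175·a = 4.00 → a = ∂h/∂x = -0.02286
Back-substitute: b = ∂h/∂y = +0.01714.
h(105, 115) = 214.5 + (-0.02286)·(70) + (+0.01714)·(30) = 214.5 -1.600 +0.514 = 213.414 m.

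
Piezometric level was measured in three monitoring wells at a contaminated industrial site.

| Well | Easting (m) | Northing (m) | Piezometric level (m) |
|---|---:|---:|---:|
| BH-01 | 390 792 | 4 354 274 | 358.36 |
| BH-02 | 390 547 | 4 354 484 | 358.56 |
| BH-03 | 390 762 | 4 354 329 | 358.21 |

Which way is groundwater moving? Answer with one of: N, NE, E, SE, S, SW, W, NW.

Taking BH-01 as reference: BH-02−BH-01 = (-245, 210, +0.20); BH-03−BH-01 = (-30, 55, -0.15).
Solve a·Δx + b·Δy = Δh: det = (-245)·55 − (-30)·210 = -7175.
∂h/∂x = [(+0.20)·55 − (-0.15)·210] / -7175 = -0.005923
∂h/∂y = [(-245)·(-0.15) − (-30)·(+0.20)] / -7175 = -0.005958
Flow = −∇h = (+0.005923 east, +0.005958 north), which points northeast.

NE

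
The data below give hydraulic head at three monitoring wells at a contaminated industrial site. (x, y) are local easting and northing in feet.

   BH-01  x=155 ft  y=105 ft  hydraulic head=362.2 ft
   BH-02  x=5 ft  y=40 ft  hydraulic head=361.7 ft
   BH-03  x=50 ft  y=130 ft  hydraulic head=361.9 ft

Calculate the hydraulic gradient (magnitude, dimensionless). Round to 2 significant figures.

0.0031

With h = a·x + b·y + c and BH-01 as origin, the differences give:
  (-150)·a + (-65)·b = -0.5
  (-105)·a + 25·b = -0.3
Eliminate b (×25 and ×(-65), subtract): -10575·a = -32.00 → a = ∂h/∂x = +0.003026
Back-substitute: b = ∂h/∂y = +0.0007092.
|∇h| = √(0.003026² + 0.0007092²) = 0.003108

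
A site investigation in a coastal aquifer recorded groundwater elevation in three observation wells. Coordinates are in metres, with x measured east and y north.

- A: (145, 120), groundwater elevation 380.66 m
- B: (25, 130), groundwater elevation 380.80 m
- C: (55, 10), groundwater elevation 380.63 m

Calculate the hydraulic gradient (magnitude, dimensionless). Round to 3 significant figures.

0.00157

Taking A as reference: B−A = (-120, 10, +0.14); C−A = (-90, -110, -0.03).
Solve a·Δx + b·Δy = Δh: det = (-120)·(-110) − (-90)·10 = 14100.
∂h/∂x = [(+0.14)·(-110) − (-0.03)·10] / 14100 = -0.001071
∂h/∂y = [(-120)·(-0.03) − (-90)·(+0.14)] / 14100 = +0.001149
|∇h| = √(-0.001071² + 0.001149²) = 0.001571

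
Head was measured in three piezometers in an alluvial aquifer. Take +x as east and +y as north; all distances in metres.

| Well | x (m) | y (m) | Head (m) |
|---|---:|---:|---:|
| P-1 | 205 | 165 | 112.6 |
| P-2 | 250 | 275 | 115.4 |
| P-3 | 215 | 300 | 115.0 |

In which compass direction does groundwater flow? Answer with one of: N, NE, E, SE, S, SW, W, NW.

SW

With h = a·x + b·y + c and P-1 as origin, the differences give:
  45·a + 110·b = +2.8
  10·a + 135·b = +2.4
Eliminate b (×135 and ×110, subtract): 4975·a = 114.00 → a = ∂h/∂x = +0.02291
Back-substitute: b = ∂h/∂y = +0.01608.
Flow = −∇h = (-0.02291 east, -0.01608 north), which points southwest.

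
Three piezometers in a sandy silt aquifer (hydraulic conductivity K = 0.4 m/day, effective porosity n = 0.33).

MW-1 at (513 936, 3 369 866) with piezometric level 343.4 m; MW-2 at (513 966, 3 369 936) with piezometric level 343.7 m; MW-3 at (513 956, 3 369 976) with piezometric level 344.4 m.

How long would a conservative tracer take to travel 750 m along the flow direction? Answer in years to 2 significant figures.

With h = a·x + b·y + c and MW-1 as origin, the differences give:
  30·a + 70·b = +0.3
  20·a + 110·b = +1.0
Eliminate b (×110 and ×70, subtract): 1900·a = -37.00 → a = ∂h/∂x = -0.01947
Back-substitute: b = ∂h/∂y = +0.01263.
|∇h| = √(-0.01947² + 0.01263²) = 0.02321
Seepage velocity v = K·i/n = 0.4 × 0.02321 / 0.33 = 0.02813 m/day.
t = 750 / 0.02813 = 2.666e+04 days = 73 years.

73 years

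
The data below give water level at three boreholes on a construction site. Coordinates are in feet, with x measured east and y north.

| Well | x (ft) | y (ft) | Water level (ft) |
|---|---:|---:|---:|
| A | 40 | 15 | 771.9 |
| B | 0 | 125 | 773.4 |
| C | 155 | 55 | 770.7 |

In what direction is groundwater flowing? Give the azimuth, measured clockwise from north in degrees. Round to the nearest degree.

With h = a·x + b·y + c and A as origin, the differences give:
  (-40)·a + 110·b = +1.5
  115·a + 40·b = -1.2
Eliminate b (×40 and ×110, subtract): -14250·a = 192.00 → a = ∂h/∂x = -0.01347
Back-substitute: b = ∂h/∂y = +0.008737.
Flow direction (−∇h) has components (+0.01347 E, -0.008737 N).
Azimuth = atan2(E, N) = atan2(+0.01347, -0.008737) = 123.0° ≈ 123°.

123°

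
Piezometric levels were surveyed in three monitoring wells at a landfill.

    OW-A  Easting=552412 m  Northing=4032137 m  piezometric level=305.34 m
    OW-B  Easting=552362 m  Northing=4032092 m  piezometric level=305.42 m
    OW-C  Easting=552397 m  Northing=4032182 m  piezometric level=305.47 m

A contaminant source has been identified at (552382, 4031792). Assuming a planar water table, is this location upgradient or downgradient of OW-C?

downgradient

Differences from OW-A: to OW-B (Δx, Δy, Δh) = (-50, -45, +0.08); to OW-C = (-15, 45, +0.13).
Determinant of the coordinate differences = (-50)·45 − (-15)·(-45) = -2925.
∂h/∂x = [(+0.08)·45 − (+0.13)·(-45)] / -2925 = -0.003231
∂h/∂y = [(-50)·(+0.13) − (-15)·(+0.08)] / -2925 = +0.001812
Head at (552382, 4031792) = 305.34 + (-0.003231)·(-30) + (+0.001812)·(-345) = 304.81 m.
That is lower than the 305.47 m at OW-C, so the point is downgradient.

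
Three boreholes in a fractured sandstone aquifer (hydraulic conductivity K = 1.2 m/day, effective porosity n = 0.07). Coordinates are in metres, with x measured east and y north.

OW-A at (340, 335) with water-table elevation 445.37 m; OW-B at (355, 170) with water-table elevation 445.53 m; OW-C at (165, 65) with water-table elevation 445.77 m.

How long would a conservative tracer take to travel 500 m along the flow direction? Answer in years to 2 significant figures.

64 years

Differences from OW-A: to OW-B (Δx, Δy, Δh) = (15, -165, +0.16); to OW-C = (-175, -270, +0.40).
Determinant of the coordinate differences = 15·(-270) − (-175)·(-165) = -32925.
∂h/∂x = [(+0.16)·(-270) − (+0.40)·(-165)] / -32925 = -0.0006925
∂h/∂y = [15·(+0.40) − (-175)·(+0.16)] / -32925 = -0.001033
|∇h| = √(-0.0006925² + -0.001033²) = 0.001244
Seepage velocity v = K·i/n = 1.2 × 0.001244 / 0.07 = 0.02133 m/day.
t = 500 / 0.02133 = 2.344e+04 days = 64.2 years.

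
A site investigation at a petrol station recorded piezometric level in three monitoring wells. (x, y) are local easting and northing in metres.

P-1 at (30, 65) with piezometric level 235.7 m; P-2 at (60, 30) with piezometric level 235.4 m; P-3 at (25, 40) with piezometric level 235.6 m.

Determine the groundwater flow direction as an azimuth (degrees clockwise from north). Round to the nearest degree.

Differences from P-1: to P-2 (Δx, Δy, Δh) = (30, -35, -0.3); to P-3 = (-5, -25, -0.1).
Solve a·Δx + b·Δy = Δh: det = 30·(-25) − (-5)·(-35) = -925.
∂h/∂x = [(-0.3)·(-25) − (-0.1)·(-35)] / -925 = -0.004324
∂h/∂y = [30·(-0.1) − (-5)·(-0.3)] / -925 = +0.004865
Flow direction (−∇h) has components (+0.004324 E, -0.004865 N).
Azimuth = atan2(E, N) = atan2(+0.004324, -0.004865) = 138.4° ≈ 138°.

138°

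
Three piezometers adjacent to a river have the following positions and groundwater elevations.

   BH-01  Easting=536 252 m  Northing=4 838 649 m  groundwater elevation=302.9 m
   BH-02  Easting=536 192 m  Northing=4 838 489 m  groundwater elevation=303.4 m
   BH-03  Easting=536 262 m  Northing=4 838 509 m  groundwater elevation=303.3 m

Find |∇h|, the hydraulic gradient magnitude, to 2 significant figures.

0.0030

With h = a·x + b·y + c and BH-01 as origin, the differences give:
  (-60)·a + (-160)·b = +0.5
  10·a + (-140)·b = +0.4
Eliminate b (×(-140) and ×(-160), subtract): 10000·a = -6.00 → a = ∂h/∂x = -0.0006000
Back-substitute: b = ∂h/∂y = -0.002900.
|∇h| = √(-0.0006000² + -0.002900²) = 0.002961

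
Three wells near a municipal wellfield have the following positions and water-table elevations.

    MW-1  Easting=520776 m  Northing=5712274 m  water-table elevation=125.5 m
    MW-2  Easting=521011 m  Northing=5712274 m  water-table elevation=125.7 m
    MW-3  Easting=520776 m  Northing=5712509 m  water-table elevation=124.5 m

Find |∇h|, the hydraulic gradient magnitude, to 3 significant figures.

∂h/∂x = (125.7 − 125.5) / (521011 − 520776) = +0.0008511
∂h/∂y = (124.5 − 125.5) / (5712509 − 5712274) = -0.004255
|∇h| = √(0.0008511² + -0.004255²) = 0.004339

0.00434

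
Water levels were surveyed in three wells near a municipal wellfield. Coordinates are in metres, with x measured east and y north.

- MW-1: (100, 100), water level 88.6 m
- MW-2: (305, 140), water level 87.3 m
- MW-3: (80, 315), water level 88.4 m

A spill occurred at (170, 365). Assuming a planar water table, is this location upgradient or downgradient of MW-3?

downgradient

Taking MW-1 as reference: MW-2−MW-1 = (205, 40, -1.3); MW-3−MW-1 = (-20, 215, -0.2).
Solve a·Δx + b·Δy = Δh: det = 205·215 − (-20)·40 = 44875.
∂h/∂x = [(-1.3)·215 − (-0.2)·40] / 44875 = -0.006050
∂h/∂y = [205·(-0.2) − (-20)·(-1.3)] / 44875 = -0.001493
Head at (170, 365) = 88.6 + (-0.006050)·(70) + (-0.001493)·(265) = 87.78 m.
That is lower than the 88.4 m at MW-3, so the point is downgradient.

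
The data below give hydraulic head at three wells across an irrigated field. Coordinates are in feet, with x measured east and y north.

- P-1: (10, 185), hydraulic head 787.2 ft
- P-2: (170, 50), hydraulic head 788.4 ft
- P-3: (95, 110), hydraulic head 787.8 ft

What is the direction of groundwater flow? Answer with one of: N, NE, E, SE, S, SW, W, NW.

Taking P-1 as reference: P-2−P-1 = (160, -135, +1.2); P-3−P-1 = (85, -75, +0.6).
Determinant of the coordinate differences = 160·(-75) − 85·(-135) = -525.
∂h/∂x = [(+1.2)·(-75) − (+0.6)·(-135)] / -525 = +0.01714
∂h/∂y = [160·(+0.6) − 85·(+1.2)] / -525 = +0.01143
Flow = −∇h = (-0.01714 east, -0.01143 north), which points southwest.

SW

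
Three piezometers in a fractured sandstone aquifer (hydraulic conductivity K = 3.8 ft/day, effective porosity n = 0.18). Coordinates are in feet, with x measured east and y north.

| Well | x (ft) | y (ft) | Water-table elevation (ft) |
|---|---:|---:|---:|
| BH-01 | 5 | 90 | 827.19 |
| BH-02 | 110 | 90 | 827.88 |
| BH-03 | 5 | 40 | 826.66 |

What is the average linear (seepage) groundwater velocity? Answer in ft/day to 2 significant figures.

0.26 ft/day

With h = a·x + b·y + c and BH-01 as origin, the differences give:
  105·a + 0·b = +0.69
  0·a + (-50)·b = -0.53
Eliminate b (×(-50) and ×0, subtract): -5250·a = -34.500 → a = ∂h/∂x = +0.006571
Back-substitute: b = ∂h/∂y = +0.01060.
|∇h| = √(0.006571² + 0.01060²) = 0.01247
Seepage velocity v = K·i/n = 3.8 × 0.01247 / 0.18 = 0.2633 ft/day.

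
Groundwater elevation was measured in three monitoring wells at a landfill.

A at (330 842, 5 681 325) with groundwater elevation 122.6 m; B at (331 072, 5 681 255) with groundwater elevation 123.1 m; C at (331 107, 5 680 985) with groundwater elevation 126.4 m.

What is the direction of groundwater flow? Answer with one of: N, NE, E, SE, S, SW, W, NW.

N

With h = a·x + b·y + c and A as origin, the differences give:
  230·a + (-70)·b = +0.5
  265·a + (-340)·b = +3.8
Eliminate b (×(-340) and ×(-70), subtract): -59650·a = 96.00 → a = ∂h/∂x = -0.001609
Back-substitute: b = ∂h/∂y = -0.01243.
Flow = −∇h = (+0.001609 east, +0.01243 north), which points north.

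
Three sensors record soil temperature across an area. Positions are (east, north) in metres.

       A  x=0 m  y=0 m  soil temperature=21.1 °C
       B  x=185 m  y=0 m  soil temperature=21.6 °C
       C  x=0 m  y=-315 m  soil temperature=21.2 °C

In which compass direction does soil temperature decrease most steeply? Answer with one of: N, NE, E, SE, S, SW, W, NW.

∂T/∂x = (21.6 − 21.1) / (185 − 0) = +0.002703
∂T/∂y = (21.2 − 21.1) / (-315 − 0) = -0.0003175
Steepest decrease is along −∇f = (-0.002703 E, +0.0003175 N) → west.

W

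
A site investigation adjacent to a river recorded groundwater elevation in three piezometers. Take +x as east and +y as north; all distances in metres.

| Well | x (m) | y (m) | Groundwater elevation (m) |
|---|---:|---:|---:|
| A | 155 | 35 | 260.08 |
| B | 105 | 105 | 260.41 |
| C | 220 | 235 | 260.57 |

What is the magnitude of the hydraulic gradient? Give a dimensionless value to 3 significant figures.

Differences from A: to B (Δx, Δy, Δh) = (-50, 70, +0.33); to C = (65, 200, +0.49).
Determinant of the coordinate differences = (-50)·200 − 65·70 = -14550.
∂h/∂x = [(+0.33)·200 − (+0.49)·70] / -14550 = -0.002179
∂h/∂y = [(-50)·(+0.49) − 65·(+0.33)] / -14550 = +0.003158
|∇h| = √(-0.002179² + 0.003158²) = 0.003837

0.00384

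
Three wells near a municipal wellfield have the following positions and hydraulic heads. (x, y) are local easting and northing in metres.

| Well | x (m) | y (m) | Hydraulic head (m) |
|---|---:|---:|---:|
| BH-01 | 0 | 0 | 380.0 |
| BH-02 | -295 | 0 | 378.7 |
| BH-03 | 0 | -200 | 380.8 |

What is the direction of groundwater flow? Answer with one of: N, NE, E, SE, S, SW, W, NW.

NW

∂h/∂x = (378.7 − 380.0) / (-295 − 0) = +0.004407
∂h/∂y = (380.8 − 380.0) / (-200 − 0) = -0.004000
Flow = −∇h = (-0.004407 east, +0.004000 north), which points northwest.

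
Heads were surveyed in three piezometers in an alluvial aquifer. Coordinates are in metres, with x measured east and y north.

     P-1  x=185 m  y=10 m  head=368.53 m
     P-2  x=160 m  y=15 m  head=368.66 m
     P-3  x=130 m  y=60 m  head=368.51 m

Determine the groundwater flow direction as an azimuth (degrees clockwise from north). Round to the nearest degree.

041°

Taking P-1 as reference: P-2−P-1 = (-25, 5, +0.13); P-3−P-1 = (-55, 50, -0.02).
Determinant of the coordinate differences = (-25)·50 − (-55)·5 = -975.
∂h/∂x = [(+0.13)·50 − (-0.02)·5] / -975 = -0.006769
∂h/∂y = [(-25)·(-0.02) − (-55)·(+0.13)] / -975 = -0.007846
Flow direction (−∇h) has components (+0.006769 E, +0.007846 N).
Azimuth = atan2(E, N) = atan2(+0.006769, +0.007846) = 40.8° ≈ 041°.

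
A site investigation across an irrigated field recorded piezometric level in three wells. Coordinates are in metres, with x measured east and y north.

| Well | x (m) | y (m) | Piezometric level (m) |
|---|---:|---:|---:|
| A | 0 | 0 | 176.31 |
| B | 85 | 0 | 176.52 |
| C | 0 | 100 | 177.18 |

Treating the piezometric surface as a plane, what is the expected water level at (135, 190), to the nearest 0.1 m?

∂h/∂x = (176.52 − 176.31) / (85 − 0) = +0.002471
∂h/∂y = (177.18 − 176.31) / (100 − 0) = +0.008700
h(135, 190) = 176.31 + (+0.002471)·(135) + (+0.008700)·(190) = 176.31 +0.334 +1.653 = 178.297 m.

178.3 m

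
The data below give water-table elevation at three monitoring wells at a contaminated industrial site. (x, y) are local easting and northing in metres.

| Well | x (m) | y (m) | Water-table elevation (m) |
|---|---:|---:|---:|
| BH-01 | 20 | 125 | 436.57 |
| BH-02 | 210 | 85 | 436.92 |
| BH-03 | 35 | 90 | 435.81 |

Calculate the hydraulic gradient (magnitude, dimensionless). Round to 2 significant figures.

With h = a·x + b·y + c and BH-01 as origin, the differences give:
  190·a + (-40)·b = +0.35
  15·a + (-35)·b = -0.76
Eliminate b (×(-35) and ×(-40), subtract): -6050·a = -42.650 → a = ∂h/∂x = +0.007050
Back-substitute: b = ∂h/∂y = +0.02474.
|∇h| = √(0.007050² + 0.02474²) = 0.02572

0.026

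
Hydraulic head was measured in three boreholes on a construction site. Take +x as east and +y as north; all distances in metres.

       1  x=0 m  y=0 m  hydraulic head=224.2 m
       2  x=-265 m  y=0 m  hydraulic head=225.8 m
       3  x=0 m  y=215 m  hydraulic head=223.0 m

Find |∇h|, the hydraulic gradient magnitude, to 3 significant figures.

0.00822

∂h/∂x = (225.8 − 224.2) / (-265 − 0) = -0.006038
∂h/∂y = (223.0 − 224.2) / (215 − 0) = -0.005581
|∇h| = √(-0.006038² + -0.005581²) = 0.008222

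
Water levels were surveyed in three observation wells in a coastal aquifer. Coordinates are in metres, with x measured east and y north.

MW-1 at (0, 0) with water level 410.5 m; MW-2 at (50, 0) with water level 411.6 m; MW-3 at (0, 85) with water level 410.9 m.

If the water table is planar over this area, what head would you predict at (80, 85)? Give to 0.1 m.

412.7 m

∂h/∂x = (411.6 − 410.5) / (50 − 0) = +0.02200
∂h/∂y = (410.9 − 410.5) / (85 − 0) = +0.004706
h(80, 85) = 410.5 + (+0.02200)·(80) + (+0.004706)·(85) = 410.5 +1.760 +0.400 = 412.660 m.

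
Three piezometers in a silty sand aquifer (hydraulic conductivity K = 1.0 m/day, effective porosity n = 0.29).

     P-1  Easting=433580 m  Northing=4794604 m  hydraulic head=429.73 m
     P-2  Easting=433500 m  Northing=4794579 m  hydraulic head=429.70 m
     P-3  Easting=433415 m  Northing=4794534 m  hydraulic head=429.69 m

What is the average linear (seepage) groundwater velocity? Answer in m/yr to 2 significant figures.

With h = a·x + b·y + c and P-1 as origin, the differences give:
  (-80)·a + (-25)·b = -0.03
  (-165)·a + (-70)·b = -0.04
Eliminate b (×(-70) and ×(-25), subtract): 1475·a = 1.100 → a = ∂h/∂x = +0.0007458
Back-substitute: b = ∂h/∂y = -0.001186.
|∇h| = √(0.0007458² + -0.001186²) = 0.001401
Seepage velocity v = K·i/n = 1.0 × 0.001401 / 0.29 = 0.004831 m/day = 1.765 m/yr.

1.8 m/yr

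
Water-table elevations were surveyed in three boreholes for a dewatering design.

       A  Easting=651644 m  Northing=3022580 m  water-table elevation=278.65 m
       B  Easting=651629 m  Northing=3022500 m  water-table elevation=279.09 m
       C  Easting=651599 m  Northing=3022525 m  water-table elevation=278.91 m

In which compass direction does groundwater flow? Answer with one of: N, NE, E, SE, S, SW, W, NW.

Three-point gradient (reference A): Δ to B = (-15, -80, +0.44), Δ to C = (-45, -55, +0.26).
∂h/∂x = +0.001225, ∂h/∂y = -0.005730 (det = -2775).
Flow = −∇h = (-0.001225 east, +0.005730 north), which points north.

N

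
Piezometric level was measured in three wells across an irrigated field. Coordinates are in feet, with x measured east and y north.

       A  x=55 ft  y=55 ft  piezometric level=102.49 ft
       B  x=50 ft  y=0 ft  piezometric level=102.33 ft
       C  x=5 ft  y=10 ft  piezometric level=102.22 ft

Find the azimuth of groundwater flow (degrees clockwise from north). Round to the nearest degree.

With h = a·x + b·y + c and A as origin, the differences give:
  (-5)·a + (-55)·b = -0.16
  (-50)·a + (-45)·b = -0.27
Eliminate b (×(-45) and ×(-55), subtract): -2525·a = -7.650 → a = ∂h/∂x = +0.003030
Back-substitute: b = ∂h/∂y = +0.002634.
Flow direction (−∇h) has components (-0.003030 E, -0.002634 N).
Azimuth = atan2(E, N) = atan2(-0.003030, -0.002634) = 229.0° ≈ 229°.

229°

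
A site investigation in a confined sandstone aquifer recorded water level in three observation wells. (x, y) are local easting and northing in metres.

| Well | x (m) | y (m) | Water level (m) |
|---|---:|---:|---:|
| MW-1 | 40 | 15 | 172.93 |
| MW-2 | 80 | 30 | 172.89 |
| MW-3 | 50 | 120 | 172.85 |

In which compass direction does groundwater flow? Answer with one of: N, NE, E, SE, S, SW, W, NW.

NE

Taking MW-1 as reference: MW-2−MW-1 = (40, 15, -0.04); MW-3−MW-1 = (10, 105, -0.08).
Determinant of the coordinate differences = 40·105 − 10·15 = 4050.
∂h/∂x = [(-0.04)·105 − (-0.08)·15] / 4050 = -0.0007407
∂h/∂y = [40·(-0.08) − 10·(-0.04)] / 4050 = -0.0006914
Flow = −∇h = (+0.0007407 east, +0.0006914 north), which points northeast.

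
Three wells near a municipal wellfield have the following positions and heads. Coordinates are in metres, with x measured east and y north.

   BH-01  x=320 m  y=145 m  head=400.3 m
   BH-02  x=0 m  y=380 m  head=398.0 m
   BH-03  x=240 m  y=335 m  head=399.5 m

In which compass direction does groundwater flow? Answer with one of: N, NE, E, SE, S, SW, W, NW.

Differences from BH-01: to BH-02 (Δx, Δy, Δh) = (-320, 235, -2.3); to BH-03 = (-80, 190, -0.8).
Determinant of the coordinate differences = (-320)·190 − (-80)·235 = -42000.
∂h/∂x = [(-2.3)·190 − (-0.8)·235] / -42000 = +0.005929
∂h/∂y = [(-320)·(-0.8) − (-80)·(-2.3)] / -42000 = -0.001714
Flow = −∇h = (-0.005929 east, +0.001714 north), which points west.

W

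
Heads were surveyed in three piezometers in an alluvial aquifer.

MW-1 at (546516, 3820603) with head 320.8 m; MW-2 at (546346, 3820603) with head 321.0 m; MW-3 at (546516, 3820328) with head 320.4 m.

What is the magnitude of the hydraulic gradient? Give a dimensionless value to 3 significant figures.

0.00187

∂h/∂x = (321.0 − 320.8) / (546346 − 546516) = -0.001176
∂h/∂y = (320.4 − 320.8) / (3820328 − 3820603) = +0.001455
|∇h| = √(-0.001176² + 0.001455²) = 0.001871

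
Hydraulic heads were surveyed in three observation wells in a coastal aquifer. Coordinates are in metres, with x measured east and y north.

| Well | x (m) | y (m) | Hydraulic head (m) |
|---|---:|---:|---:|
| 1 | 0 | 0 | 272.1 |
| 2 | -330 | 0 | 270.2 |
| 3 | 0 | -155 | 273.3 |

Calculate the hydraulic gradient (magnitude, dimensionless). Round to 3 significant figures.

∂h/∂x = (270.2 − 272.1) / (-330 − 0) = +0.005758
∂h/∂y = (273.3 − 272.1) / (-155 − 0) = -0.007742
|∇h| = √(0.005758² + -0.007742²) = 0.009648

0.00965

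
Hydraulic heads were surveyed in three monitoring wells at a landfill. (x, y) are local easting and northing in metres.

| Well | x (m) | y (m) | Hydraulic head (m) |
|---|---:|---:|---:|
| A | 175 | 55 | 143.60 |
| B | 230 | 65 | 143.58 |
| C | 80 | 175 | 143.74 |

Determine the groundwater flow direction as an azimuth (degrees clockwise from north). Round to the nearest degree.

Taking A as reference: B−A = (55, 10, -0.02); C−A = (-95, 120, +0.14).
Determinant of the coordinate differences = 55·120 − (-95)·10 = 7550.
∂h/∂x = [(-0.02)·120 − (+0.14)·10] / 7550 = -0.0005033
∂h/∂y = [55·(+0.14) − (-95)·(-0.02)] / 7550 = +0.0007682
Flow direction (−∇h) has components (+0.0005033 E, -0.0007682 N).
Azimuth = atan2(E, N) = atan2(+0.0005033, -0.0007682) = 146.8° ≈ 147°.

147°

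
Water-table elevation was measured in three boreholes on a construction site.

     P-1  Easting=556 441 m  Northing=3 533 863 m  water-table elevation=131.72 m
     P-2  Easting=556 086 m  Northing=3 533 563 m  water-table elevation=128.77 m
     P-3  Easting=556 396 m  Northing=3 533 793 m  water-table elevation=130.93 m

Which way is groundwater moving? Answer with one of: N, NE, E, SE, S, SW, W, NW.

S

Differences from P-1: to P-2 (Δx, Δy, Δh) = (-355, -300, -2.95); to P-3 = (-45, -70, -0.79).
Solve a·Δx + b·Δy = Δh: det = (-355)·(-70) − (-45)·(-300) = 11350.
∂h/∂x = [(-2.95)·(-70) − (-0.79)·(-300)] / 11350 = -0.002687
∂h/∂y = [(-355)·(-0.79) − (-45)·(-2.95)] / 11350 = +0.01301
Flow = −∇h = (+0.002687 east, -0.01301 north), which points south.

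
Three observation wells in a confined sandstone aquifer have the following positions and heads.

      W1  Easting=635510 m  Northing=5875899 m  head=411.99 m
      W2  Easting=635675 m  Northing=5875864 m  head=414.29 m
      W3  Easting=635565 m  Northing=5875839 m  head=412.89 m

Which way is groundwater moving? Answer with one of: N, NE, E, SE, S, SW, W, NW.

With h = a·x + b·y + c and W1 as origin, the differences give:
  165·a + (-35)·b = +2.30
  55·a + (-60)·b = +0.90
Eliminate b (×(-60) and ×(-35), subtract): -7975·a = -106.500 → a = ∂h/∂x = +0.01335
Back-substitute: b = ∂h/∂y = -0.002759.
Flow = −∇h = (-0.01335 east, +0.002759 north), which points west.

W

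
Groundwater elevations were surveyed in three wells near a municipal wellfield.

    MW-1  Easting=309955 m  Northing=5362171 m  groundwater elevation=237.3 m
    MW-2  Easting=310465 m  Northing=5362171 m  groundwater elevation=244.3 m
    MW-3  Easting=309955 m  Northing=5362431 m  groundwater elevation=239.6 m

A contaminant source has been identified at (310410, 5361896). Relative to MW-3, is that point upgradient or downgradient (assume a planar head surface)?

∂h/∂x = (244.3 − 237.3) / (310465 − 309955) = +0.01373
∂h/∂y = (239.6 − 237.3) / (5362431 − 5362171) = +0.008846
Head at (310410, 5361896) = 237.3 + (+0.01373)·(455) + (+0.008846)·(-275) = 241.11 m.
That is higher than the 239.6 m at MW-3, so the point is upgradient.

upgradient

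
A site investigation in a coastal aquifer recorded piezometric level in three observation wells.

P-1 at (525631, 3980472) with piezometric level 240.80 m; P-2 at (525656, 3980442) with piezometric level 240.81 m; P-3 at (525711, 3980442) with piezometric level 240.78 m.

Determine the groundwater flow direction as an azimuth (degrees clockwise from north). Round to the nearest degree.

Taking P-1 as reference: P-2−P-1 = (25, -30, +0.01); P-3−P-1 = (80, -30, -0.02).
Determinant of the coordinate differences = 25·(-30) − 80·(-30) = 1650.
∂h/∂x = [(+0.01)·(-30) − (-0.02)·(-30)] / 1650 = -0.0005455
∂h/∂y = [25·(-0.02) − 80·(+0.01)] / 1650 = -0.0007879
Flow direction (−∇h) has components (+0.0005455 E, +0.0007879 N).
Azimuth = atan2(E, N) = atan2(+0.0005455, +0.0007879) = 34.7° ≈ 035°.

035°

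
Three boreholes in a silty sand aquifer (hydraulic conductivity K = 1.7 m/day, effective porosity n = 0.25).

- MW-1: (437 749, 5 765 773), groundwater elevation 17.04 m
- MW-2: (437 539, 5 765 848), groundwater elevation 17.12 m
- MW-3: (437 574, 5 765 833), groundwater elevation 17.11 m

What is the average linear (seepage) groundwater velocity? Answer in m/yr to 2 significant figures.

3.9 m/yr

With h = a·x + b·y + c and MW-1 as origin, the differences give:
  (-210)·a + 75·b = +0.08
  (-175)·a + 60·b = +0.07
Eliminate b (×60 and ×75, subtract): 525·a = -0.450 → a = ∂h/∂x = -0.0008571
Back-substitute: b = ∂h/∂y = -0.001333.
|∇h| = √(-0.0008571² + -0.001333²) = 0.001585
Seepage velocity v = K·i/n = 1.7 × 0.001585 / 0.25 = 0.01078 m/day = 3.937 m/yr.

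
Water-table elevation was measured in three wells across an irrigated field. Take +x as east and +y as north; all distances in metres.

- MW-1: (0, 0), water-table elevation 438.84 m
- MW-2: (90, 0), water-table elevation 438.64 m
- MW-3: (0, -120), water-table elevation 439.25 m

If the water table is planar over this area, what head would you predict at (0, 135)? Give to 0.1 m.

438.4 m

∂h/∂x = (438.64 − 438.84) / (90 − 0) = -0.002222
∂h/∂y = (439.25 − 438.84) / (-120 − 0) = -0.003417
h(0, 135) = 438.84 + (-0.002222)·(0) + (-0.003417)·(135) = 438.84 -0.000 -0.461 = 438.379 m.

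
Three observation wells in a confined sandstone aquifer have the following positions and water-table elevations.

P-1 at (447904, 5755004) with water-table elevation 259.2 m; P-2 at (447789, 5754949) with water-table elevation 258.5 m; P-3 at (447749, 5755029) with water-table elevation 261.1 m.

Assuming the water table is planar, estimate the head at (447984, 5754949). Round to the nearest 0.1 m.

Differences from P-1: to P-2 (Δx, Δy, Δh) = (-115, -55, -0.7); to P-3 = (-155, 25, +1.9).
Solve a·Δx + b·Δy = Δh: det = (-115)·25 − (-155)·(-55) = -11400.
∂h/∂x = [(-0.7)·25 − (+1.9)·(-55)] / -11400 = -0.007632
∂h/∂y = [(-115)·(+1.9) − (-155)·(-0.7)] / -11400 = +0.02868
h(447984, 5754949) = 259.2 + (-0.007632)·(80) + (+0.02868)·(-55) = 259.2 -0.611 -1.578 = 257.012 m.

257.0 m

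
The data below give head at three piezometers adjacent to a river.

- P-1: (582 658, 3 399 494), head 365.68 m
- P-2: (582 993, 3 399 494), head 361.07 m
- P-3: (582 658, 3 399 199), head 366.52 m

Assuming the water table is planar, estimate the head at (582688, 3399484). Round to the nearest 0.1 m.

∂h/∂x = (361.07 − 365.68) / (582993 − 582658) = -0.01376
∂h/∂y = (366.52 − 365.68) / (3399199 − 3399494) = -0.002847
h(582688, 3399484) = 365.68 + (-0.01376)·(30) + (-0.002847)·(-10) = 365.68 -0.413 +0.028 = 365.296 m.

365.3 m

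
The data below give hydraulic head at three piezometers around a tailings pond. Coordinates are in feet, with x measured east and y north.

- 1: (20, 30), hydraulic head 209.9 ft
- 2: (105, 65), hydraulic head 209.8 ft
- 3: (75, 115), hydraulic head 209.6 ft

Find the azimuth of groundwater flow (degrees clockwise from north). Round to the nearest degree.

Taking 1 as reference: 2−1 = (85, 35, -0.1); 3−1 = (55, 85, -0.3).
Solve a·Δx + b·Δy = Δh: det = 85·85 − 55·35 = 5300.
∂h/∂x = [(-0.1)·85 − (-0.3)·35] / 5300 = +0.0003774
∂h/∂y = [85·(-0.3) − 55·(-0.1)] / 5300 = -0.003774
Flow direction (−∇h) has components (-0.0003774 E, +0.003774 N).
Azimuth = atan2(E, N) = atan2(-0.0003774, +0.003774) = 354.3° ≈ 354°.

354°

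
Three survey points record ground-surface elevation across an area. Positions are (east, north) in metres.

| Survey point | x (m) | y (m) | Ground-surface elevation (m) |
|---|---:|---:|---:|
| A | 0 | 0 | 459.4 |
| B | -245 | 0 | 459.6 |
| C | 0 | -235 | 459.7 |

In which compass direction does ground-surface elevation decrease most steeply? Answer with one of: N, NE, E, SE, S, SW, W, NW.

∂z/∂x = (459.6 − 459.4) / (-245 − 0) = -0.0008163
∂z/∂y = (459.7 − 459.4) / (-235 − 0) = -0.001277
Steepest decrease is along −∇f = (+0.0008163 E, +0.001277 N) → northeast.

NE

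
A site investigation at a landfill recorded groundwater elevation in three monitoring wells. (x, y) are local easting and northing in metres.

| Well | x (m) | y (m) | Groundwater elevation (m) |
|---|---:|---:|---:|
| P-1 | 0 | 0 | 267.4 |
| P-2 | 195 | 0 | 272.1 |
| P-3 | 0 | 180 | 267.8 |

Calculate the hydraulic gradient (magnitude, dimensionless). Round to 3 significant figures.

∂h/∂x = (272.1 − 267.4) / (195 − 0) = +0.02410
∂h/∂y = (267.8 − 267.4) / (180 − 0) = +0.002222
|∇h| = √(0.02410² + 0.002222²) = 0.0242

0.0242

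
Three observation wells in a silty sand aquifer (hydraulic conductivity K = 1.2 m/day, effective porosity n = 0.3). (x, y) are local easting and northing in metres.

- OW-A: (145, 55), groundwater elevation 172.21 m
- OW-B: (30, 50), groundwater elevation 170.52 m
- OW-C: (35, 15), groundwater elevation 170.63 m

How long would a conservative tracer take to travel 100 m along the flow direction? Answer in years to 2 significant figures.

4.6 years

Differences from OW-A: to OW-B (Δx, Δy, Δh) = (-115, -5, -1.69); to OW-C = (-110, -40, -1.58).
Determinant of the coordinate differences = (-115)·(-40) − (-110)·(-5) = 4050.
∂h/∂x = [(-1.69)·(-40) − (-1.58)·(-5)] / 4050 = +0.01474
∂h/∂y = [(-115)·(-1.58) − (-110)·(-1.69)] / 4050 = -0.001037
|∇h| = √(0.01474² + -0.001037²) = 0.01478
Seepage velocity v = K·i/n = 1.2 × 0.01478 / 0.3 = 0.05912 m/day.
t = 100 / 0.05912 = 1691 days = 4.63 years.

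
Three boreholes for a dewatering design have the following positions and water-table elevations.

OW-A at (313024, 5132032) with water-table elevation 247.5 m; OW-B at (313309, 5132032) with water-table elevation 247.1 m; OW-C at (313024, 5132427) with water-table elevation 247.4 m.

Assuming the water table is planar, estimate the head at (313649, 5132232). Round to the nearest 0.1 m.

246.6 m

∂h/∂x = (247.1 − 247.5) / (313309 − 313024) = -0.001404
∂h/∂y = (247.4 − 247.5) / (5132427 − 5132032) = -0.0002532
h(313649, 5132232) = 247.5 + (-0.001404)·(625) + (-0.0002532)·(200) = 247.5 -0.877 -0.051 = 246.572 m.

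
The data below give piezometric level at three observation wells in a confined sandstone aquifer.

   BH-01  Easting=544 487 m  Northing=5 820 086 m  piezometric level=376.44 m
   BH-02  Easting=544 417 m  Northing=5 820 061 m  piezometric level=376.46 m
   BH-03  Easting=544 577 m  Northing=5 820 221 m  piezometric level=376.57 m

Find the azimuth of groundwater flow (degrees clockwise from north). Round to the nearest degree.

With h = a·x + b·y + c and BH-01 as origin, the differences give:
  (-70)·a + (-25)·b = +0.02
  90·a + 135·b = +0.13
Eliminate b (×135 and ×(-25), subtract): -7200·a = 5.950 → a = ∂h/∂x = -0.0008264
Back-substitute: b = ∂h/∂y = +0.001514.
Flow direction (−∇h) has components (+0.0008264 E, -0.001514 N).
Azimuth = atan2(E, N) = atan2(+0.0008264, -0.001514) = 151.4° ≈ 151°.

151°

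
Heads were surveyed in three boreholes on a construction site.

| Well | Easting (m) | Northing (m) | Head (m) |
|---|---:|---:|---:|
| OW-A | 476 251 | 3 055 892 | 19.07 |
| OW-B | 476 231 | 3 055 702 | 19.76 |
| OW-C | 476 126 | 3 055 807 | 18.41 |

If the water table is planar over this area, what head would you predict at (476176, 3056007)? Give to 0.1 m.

17.9 m

Taking OW-A as reference: OW-B−OW-A = (-20, -190, +0.69); OW-C−OW-A = (-125, -85, -0.66).
Determinant of the coordinate differences = (-20)·(-85) − (-125)·(-190) = -22050.
∂h/∂x = [(+0.69)·(-85) − (-0.66)·(-190)] / -22050 = +0.008347
∂h/∂y = [(-20)·(-0.66) − (-125)·(+0.69)] / -22050 = -0.004510
h(476176, 3056007) = 19.07 + (+0.008347)·(-75) + (-0.004510)·(115) = 19.07 -0.626 -0.519 = 17.925 m.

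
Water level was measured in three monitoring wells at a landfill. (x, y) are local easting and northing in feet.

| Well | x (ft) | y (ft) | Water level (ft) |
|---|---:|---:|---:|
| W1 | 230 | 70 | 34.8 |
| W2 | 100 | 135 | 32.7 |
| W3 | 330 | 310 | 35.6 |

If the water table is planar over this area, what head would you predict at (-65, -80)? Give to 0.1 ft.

30.9 ft

Three-point gradient (reference W1): Δ to W2 = (-130, 65, -2.1), Δ to W3 = (100, 240, +0.8).
∂h/∂x = +0.01475, ∂h/∂y = -0.002812 (det = -37700).
h(-65, -80) = 34.8 + (+0.01475)·(-295) + (-0.002812)·(-150) = 34.8 -4.351 +0.422 = 30.871 ft.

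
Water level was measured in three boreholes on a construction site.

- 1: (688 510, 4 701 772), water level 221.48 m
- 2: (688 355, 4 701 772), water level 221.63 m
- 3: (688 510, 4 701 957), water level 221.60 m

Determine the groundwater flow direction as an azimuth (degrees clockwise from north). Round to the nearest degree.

124°

∂h/∂x = (221.63 − 221.48) / (688355 − 688510) = -0.0009677
∂h/∂y = (221.60 − 221.48) / (4701957 − 4701772) = +0.0006486
Flow direction (−∇h) has components (+0.0009677 E, -0.0006486 N).
Azimuth = atan2(E, N) = atan2(+0.0009677, -0.0006486) = 123.8° ≈ 124°.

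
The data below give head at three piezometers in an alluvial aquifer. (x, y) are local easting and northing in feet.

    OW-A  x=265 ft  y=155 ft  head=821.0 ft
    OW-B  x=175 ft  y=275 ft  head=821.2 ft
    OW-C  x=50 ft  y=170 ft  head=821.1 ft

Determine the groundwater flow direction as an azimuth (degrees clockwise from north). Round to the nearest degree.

165°

Differences from OW-A: to OW-B (Δx, Δy, Δh) = (-90, 120, +0.2); to OW-C = (-215, 15, +0.1).
Determinant of the coordinate differences = (-90)·15 − (-215)·120 = 24450.
∂h/∂x = [(+0.2)·15 − (+0.1)·120] / 24450 = -0.0003681
∂h/∂y = [(-90)·(+0.1) − (-215)·(+0.2)] / 24450 = +0.001391
Flow direction (−∇h) has components (+0.0003681 E, -0.001391 N).
Azimuth = atan2(E, N) = atan2(+0.0003681, -0.001391) = 165.2° ≈ 165°.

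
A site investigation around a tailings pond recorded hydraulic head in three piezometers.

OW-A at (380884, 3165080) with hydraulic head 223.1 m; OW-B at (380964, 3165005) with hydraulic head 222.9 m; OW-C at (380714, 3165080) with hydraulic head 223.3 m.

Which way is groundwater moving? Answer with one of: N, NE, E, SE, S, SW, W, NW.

Taking OW-A as reference: OW-B−OW-A = (80, -75, -0.2); OW-C−OW-A = (-170, 0, +0.2).
Solve a·Δx + b·Δy = Δh: det = 80·0 − (-170)·(-75) = -12750.
∂h/∂x = [(-0.2)·0 − (+0.2)·(-75)] / -12750 = -0.001176
∂h/∂y = [80·(+0.2) − (-170)·(-0.2)] / -12750 = +0.001412
Flow = −∇h = (+0.001176 east, -0.001412 north), which points southeast.

SE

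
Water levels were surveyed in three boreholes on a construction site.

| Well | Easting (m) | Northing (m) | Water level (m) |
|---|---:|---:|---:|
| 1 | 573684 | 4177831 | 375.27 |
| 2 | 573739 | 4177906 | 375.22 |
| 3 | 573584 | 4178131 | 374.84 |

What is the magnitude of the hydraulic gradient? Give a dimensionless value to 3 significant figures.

With h = a·x + b·y + c and 1 as origin, the differences give:
  55·a + 75·b = -0.05
  (-100)·a + 300·b = -0.43
Eliminate b (×300 and ×75, subtract): 24000·a = 17.250 → a = ∂h/∂x = +0.0007188
Back-substitute: b = ∂h/∂y = -0.001194.
|∇h| = √(0.0007188² + -0.001194²) = 0.001394

0.00139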